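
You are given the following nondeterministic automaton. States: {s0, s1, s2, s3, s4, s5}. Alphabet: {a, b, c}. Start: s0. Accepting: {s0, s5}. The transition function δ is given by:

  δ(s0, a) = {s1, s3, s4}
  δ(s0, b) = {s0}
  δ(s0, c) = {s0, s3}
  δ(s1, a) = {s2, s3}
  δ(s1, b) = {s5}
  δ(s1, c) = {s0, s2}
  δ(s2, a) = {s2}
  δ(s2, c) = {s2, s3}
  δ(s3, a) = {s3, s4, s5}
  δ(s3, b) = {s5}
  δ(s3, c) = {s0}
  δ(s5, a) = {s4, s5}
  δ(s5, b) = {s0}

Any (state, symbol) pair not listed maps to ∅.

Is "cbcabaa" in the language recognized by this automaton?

Start in {s0}.
Read 'c': {s0} → {s0, s3}.
Read 'b': {s0, s3} → {s0, s5}.
Read 'c': {s0, s5} → {s0, s3}.
Read 'a': {s0, s3} → {s1, s3, s4, s5}.
Read 'b': {s1, s3, s4, s5} → {s0, s5}.
Read 'a': {s0, s5} → {s1, s3, s4, s5}.
Read 'a': {s1, s3, s4, s5} → {s2, s3, s4, s5}.
The final set {s2, s3, s4, s5} contains the accepting state s5.

Yes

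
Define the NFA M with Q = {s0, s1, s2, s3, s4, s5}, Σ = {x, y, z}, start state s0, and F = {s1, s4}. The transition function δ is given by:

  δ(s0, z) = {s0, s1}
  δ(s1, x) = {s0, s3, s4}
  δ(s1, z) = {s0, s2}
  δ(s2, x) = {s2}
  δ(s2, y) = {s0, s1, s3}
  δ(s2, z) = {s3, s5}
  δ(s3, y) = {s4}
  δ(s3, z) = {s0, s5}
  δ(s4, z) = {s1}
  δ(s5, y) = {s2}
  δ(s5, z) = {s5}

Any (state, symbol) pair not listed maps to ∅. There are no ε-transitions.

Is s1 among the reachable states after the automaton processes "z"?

Yes

Start in {s0}.
Read 'z': s0→{s0, s1}; now {s0, s1}.
State s1 is in {s0, s1}.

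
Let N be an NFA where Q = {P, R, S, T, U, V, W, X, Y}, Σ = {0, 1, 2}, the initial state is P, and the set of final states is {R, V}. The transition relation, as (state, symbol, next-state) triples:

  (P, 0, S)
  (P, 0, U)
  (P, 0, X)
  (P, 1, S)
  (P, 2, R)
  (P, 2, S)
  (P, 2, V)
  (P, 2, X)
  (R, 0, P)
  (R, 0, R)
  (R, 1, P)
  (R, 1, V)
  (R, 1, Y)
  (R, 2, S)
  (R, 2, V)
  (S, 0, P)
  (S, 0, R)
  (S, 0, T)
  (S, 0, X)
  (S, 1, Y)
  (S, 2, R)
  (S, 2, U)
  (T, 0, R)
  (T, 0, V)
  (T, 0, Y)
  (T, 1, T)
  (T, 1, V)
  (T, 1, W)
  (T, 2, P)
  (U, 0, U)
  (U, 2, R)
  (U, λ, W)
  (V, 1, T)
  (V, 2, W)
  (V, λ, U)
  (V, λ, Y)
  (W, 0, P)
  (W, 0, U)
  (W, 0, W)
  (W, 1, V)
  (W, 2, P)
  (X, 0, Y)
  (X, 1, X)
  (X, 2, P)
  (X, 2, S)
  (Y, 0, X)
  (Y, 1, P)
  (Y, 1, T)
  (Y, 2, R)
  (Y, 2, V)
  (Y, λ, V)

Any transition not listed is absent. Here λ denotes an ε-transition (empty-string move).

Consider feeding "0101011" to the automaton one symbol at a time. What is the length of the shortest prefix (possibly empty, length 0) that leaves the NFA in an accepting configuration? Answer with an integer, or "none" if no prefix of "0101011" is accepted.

2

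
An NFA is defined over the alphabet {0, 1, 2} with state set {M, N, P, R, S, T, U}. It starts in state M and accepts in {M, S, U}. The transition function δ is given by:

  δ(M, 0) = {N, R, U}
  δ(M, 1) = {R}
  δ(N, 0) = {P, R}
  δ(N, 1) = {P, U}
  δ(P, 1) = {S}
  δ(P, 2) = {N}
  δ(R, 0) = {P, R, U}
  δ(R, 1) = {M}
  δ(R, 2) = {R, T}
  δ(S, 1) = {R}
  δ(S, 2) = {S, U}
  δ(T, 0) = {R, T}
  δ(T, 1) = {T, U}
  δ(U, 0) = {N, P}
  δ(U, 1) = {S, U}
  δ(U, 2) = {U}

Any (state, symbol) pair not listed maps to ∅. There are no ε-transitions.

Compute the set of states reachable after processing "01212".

{N, R, S, T, U}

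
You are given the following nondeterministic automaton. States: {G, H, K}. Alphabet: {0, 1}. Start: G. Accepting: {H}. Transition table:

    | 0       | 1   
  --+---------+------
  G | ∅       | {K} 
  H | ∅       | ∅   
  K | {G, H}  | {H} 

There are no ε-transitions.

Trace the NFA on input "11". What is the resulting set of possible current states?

{H}

Start in {G}.
Read '1': {G} → {K}.
Read '1': {K} → {H}.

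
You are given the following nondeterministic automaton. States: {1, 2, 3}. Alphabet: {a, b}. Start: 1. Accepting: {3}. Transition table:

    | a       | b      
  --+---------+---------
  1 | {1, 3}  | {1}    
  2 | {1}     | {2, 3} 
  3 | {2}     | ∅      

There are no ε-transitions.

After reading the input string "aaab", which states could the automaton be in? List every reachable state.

{1, 2, 3}

Start in {1}.
Read 'a': 1→{1, 3}; now {1, 3}.
Read 'a': 1→{1, 3}, 3→{2}; now {1, 2, 3}.
Read 'a': 1→{1, 3}, 2→{1}, 3→{2}; now {1, 2, 3}.
Read 'b': 1→{1}, 2→{2, 3}, 3→∅; now {1, 2, 3}.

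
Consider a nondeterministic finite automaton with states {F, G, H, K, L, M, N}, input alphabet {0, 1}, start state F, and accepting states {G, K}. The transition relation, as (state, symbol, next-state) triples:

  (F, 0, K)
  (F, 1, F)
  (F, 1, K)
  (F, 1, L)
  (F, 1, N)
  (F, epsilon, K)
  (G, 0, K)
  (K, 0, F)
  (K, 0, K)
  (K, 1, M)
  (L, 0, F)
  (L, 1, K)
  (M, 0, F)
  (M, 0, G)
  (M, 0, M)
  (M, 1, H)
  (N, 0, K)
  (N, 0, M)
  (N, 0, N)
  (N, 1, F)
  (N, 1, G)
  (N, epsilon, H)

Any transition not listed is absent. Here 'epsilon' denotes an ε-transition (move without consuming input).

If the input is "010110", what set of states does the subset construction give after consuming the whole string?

{F, G, H, K, M, N}

Start: ε-closure({F}) = {F, K}.
Read '0': F→{K}, K→{F, K}; now {F, K}.
Read '1': F→{F, K, L, N}, K→{M}; union {F, K, L, M, N}; ε-closure = {F, H, K, L, M, N}.
Read '0': F→{K}, H→∅, K→{F, K}, L→{F}, M→{F, G, M}, N→{K, M, N}; union {F, G, K, M, N}; ε-closure = {F, G, H, K, M, N}.
Read '1': F→{F, K, L, N}, G→∅, H→∅, K→{M}, M→{H}, N→{F, G}; now {F, G, H, K, L, M, N}.
Read '1': F→{F, K, L, N}, G→∅, H→∅, K→{M}, L→{K}, M→{H}, N→{F, G}; now {F, G, H, K, L, M, N}.
Read '0': F→{K}, G→{K}, H→∅, K→{F, K}, L→{F}, M→{F, G, M}, N→{K, M, N}; union {F, G, K, M, N}; ε-closure = {F, G, H, K, M, N}.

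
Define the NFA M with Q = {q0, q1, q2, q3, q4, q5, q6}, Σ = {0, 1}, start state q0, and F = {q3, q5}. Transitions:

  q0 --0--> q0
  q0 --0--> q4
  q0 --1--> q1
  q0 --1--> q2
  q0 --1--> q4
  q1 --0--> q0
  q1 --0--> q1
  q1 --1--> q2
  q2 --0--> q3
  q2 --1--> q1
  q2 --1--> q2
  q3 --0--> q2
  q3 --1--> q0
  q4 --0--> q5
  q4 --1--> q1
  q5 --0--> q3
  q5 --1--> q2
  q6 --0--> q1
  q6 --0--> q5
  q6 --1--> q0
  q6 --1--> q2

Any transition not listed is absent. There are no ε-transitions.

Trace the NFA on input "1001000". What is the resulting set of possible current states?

{q0, q1, q2, q3, q4, q5}

Start in {q0}.
Read '1': q0→{q1, q2, q4}; now {q1, q2, q4}.
Read '0': q1→{q0, q1}, q2→{q3}, q4→{q5}; now {q0, q1, q3, q5}.
Read '0': q0→{q0, q4}, q1→{q0, q1}, q3→{q2}, q5→{q3}; now {q0, q1, q2, q3, q4}.
Read '1': q0→{q1, q2, q4}, q1→{q2}, q2→{q1, q2}, q3→{q0}, q4→{q1}; now {q0, q1, q2, q4}.
Read '0': q0→{q0, q4}, q1→{q0, q1}, q2→{q3}, q4→{q5}; now {q0, q1, q3, q4, q5}.
Read '0': q0→{q0, q4}, q1→{q0, q1}, q3→{q2}, q4→{q5}, q5→{q3}; now {q0, q1, q2, q3, q4, q5}.
Read '0': q0→{q0, q4}, q1→{q0, q1}, q2→{q3}, q3→{q2}, q4→{q5}, q5→{q3}; now {q0, q1, q2, q3, q4, q5}.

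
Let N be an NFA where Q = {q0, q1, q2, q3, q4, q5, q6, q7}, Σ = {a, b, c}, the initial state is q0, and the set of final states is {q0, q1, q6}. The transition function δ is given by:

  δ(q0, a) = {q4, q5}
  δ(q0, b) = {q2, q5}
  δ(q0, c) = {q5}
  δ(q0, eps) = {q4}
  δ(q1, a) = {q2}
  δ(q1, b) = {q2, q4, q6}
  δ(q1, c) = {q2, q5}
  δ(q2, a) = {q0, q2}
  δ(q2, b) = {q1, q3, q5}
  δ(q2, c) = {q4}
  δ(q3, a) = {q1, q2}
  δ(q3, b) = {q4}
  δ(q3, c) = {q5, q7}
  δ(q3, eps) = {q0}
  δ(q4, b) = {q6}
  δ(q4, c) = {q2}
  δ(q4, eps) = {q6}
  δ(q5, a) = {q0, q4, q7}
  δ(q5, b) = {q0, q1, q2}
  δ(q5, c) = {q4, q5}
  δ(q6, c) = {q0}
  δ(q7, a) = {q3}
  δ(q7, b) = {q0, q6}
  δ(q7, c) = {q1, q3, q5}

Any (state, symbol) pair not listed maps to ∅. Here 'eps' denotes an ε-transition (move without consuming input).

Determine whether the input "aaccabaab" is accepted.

Yes

Start: ε-closure({q0}) = {q0, q4, q6}.
Read 'a': q0→{q4, q5}, q4→∅, q6→∅; union {q4, q5}; ε-closure = {q4, q5, q6}.
Read 'a': q4→∅, q5→{q0, q4, q7}, q6→∅; union {q0, q4, q7}; ε-closure = {q0, q4, q6, q7}.
Read 'c': q0→{q5}, q4→{q2}, q6→{q0}, q7→{q1, q3, q5}; union {q0, q1, q2, q3, q5}; ε-closure = {q0, q1, q2, q3, q4, q5, q6}.
Read 'c': q0→{q5}, q1→{q2, q5}, q2→{q4}, q3→{q5, q7}, q4→{q2}, q5→{q4, q5}, q6→{q0}; union {q0, q2, q4, q5, q7}; ε-closure = {q0, q2, q4, q5, q6, q7}.
Read 'a': q0→{q4, q5}, q2→{q0, q2}, q4→∅, q5→{q0, q4, q7}, q6→∅, q7→{q3}; union {q0, q2, q3, q4, q5, q7}; ε-closure = {q0, q2, q3, q4, q5, q6, q7}.
Read 'b': q0→{q2, q5}, q2→{q1, q3, q5}, q3→{q4}, q4→{q6}, q5→{q0, q1, q2}, q6→∅, q7→{q0, q6}; now {q0, q1, q2, q3, q4, q5, q6}.
Read 'a': q0→{q4, q5}, q1→{q2}, q2→{q0, q2}, q3→{q1, q2}, q4→∅, q5→{q0, q4, q7}, q6→∅; union {q0, q1, q2, q4, q5, q7}; ε-closure = {q0, q1, q2, q4, q5, q6, q7}.
Read 'a': q0→{q4, q5}, q1→{q2}, q2→{q0, q2}, q4→∅, q5→{q0, q4, q7}, q6→∅, q7→{q3}; union {q0, q2, q3, q4, q5, q7}; ε-closure = {q0, q2, q3, q4, q5, q6, q7}.
Read 'b': q0→{q2, q5}, q2→{q1, q3, q5}, q3→{q4}, q4→{q6}, q5→{q0, q1, q2}, q6→∅, q7→{q0, q6}; now {q0, q1, q2, q3, q4, q5, q6}.
The final set {q0, q1, q2, q3, q4, q5, q6} contains the accepting states q0, q1, q6.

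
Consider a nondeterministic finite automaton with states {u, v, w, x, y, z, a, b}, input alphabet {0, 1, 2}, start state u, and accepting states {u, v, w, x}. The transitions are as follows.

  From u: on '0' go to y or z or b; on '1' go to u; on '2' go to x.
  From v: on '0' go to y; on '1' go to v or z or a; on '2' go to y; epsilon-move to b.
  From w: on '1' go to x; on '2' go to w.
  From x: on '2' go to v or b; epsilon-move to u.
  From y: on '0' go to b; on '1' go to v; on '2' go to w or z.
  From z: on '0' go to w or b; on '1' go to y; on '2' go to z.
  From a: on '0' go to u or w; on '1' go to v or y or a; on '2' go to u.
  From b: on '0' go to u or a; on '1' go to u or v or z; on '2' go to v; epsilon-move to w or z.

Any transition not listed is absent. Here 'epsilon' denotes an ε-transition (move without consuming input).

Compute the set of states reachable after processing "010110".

{u, w, y, z, a, b}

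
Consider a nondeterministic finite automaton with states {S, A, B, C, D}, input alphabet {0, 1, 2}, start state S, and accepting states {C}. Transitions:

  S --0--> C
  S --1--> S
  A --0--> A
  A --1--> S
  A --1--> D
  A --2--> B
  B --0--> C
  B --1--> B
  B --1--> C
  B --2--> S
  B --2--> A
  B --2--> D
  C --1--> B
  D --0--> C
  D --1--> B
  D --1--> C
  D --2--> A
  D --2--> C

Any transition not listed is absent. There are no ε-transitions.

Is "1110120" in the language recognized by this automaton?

Yes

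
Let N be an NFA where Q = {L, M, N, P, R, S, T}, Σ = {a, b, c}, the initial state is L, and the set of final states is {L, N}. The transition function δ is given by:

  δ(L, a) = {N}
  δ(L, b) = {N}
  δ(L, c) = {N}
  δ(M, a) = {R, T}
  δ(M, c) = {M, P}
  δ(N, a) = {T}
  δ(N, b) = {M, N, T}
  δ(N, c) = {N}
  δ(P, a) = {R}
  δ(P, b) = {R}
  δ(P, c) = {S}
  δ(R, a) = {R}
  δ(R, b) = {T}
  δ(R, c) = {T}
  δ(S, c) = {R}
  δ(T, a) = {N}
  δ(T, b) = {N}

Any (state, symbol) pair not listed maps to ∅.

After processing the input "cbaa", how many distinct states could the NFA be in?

3

Start in {L}.
Read 'c': L→{N}; now {N}.
Read 'b': N→{M, N, T}; now {M, N, T}.
Read 'a': M→{R, T}, N→{T}, T→{N}; now {N, R, T}.
Read 'a': N→{T}, R→{R}, T→{N}; now {N, R, T}.
That set has 3 states.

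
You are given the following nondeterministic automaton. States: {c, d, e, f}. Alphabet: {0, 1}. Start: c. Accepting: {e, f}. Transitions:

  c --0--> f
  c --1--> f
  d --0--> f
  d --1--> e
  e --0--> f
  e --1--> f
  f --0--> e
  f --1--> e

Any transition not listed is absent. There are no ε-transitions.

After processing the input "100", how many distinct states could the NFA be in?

1

Start in {c}.
Read '1': c→{f}; now {f}.
Read '0': f→{e}; now {e}.
Read '0': e→{f}; now {f}.
That set has 1 state.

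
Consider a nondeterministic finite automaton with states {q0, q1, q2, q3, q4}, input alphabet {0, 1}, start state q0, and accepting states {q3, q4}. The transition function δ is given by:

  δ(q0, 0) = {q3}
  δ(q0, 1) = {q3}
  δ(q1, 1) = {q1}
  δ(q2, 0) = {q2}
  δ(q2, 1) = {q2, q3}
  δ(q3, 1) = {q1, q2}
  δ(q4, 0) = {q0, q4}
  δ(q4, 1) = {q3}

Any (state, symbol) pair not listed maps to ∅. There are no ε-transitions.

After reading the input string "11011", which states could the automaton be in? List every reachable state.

Start in {q0}.
Read '1': q0→{q3}; now {q3}.
Read '1': q3→{q1, q2}; now {q1, q2}.
Read '0': q1→∅, q2→{q2}; now {q2}.
Read '1': q2→{q2, q3}; now {q2, q3}.
Read '1': q2→{q2, q3}, q3→{q1, q2}; now {q1, q2, q3}.

{q1, q2, q3}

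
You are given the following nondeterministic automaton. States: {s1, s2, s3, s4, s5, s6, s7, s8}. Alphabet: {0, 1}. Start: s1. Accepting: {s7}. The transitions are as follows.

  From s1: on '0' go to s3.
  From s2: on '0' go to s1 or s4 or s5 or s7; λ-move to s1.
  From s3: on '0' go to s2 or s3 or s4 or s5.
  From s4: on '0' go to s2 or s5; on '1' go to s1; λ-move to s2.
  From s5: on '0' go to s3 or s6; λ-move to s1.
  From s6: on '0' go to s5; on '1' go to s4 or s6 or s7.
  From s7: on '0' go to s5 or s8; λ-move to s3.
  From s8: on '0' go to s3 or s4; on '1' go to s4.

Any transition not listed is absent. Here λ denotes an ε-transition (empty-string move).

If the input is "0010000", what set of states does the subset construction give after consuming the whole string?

{s1, s2, s3, s4, s5, s6, s7, s8}

Start in {s1}.
Read '0': s1→{s3}; now {s3}.
Read '0': s3→{s2, s3, s4, s5}; union {s2, s3, s4, s5}; ε-closure = {s1, s2, s3, s4, s5}.
Read '1': s1→∅, s2→∅, s3→∅, s4→{s1}, s5→∅; now {s1}.
Read '0': s1→{s3}; now {s3}.
Read '0': s3→{s2, s3, s4, s5}; union {s2, s3, s4, s5}; ε-closure = {s1, s2, s3, s4, s5}.
Read '0': s1→{s3}, s2→{s1, s4, s5, s7}, s3→{s2, s3, s4, s5}, s4→{s2, s5}, s5→{s3, s6}; now {s1, s2, s3, s4, s5, s6, s7}.
Read '0': s1→{s3}, s2→{s1, s4, s5, s7}, s3→{s2, s3, s4, s5}, s4→{s2, s5}, s5→{s3, s6}, s6→{s5}, s7→{s5, s8}; now {s1, s2, s3, s4, s5, s6, s7, s8}.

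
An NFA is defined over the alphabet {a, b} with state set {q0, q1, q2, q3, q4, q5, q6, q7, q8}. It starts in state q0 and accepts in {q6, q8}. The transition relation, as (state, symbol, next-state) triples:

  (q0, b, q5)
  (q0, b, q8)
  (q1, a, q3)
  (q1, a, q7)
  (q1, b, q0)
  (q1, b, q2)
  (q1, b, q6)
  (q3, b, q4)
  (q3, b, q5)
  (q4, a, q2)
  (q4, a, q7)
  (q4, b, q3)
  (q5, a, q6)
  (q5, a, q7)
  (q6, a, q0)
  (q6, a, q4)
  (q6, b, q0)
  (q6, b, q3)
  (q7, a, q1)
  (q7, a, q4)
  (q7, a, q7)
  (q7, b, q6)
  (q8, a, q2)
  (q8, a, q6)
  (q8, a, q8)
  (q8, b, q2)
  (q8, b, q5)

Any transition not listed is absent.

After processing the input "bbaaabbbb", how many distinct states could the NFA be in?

Start in {q0}.
Read 'b': {q0} → {q5, q8}.
Read 'b': {q5, q8} → {q2, q5}.
Read 'a': {q2, q5} → {q6, q7}.
Read 'a': {q6, q7} → {q0, q1, q4, q7}.
Read 'a': {q0, q1, q4, q7} → {q1, q2, q3, q4, q7}.
Read 'b': {q1, q2, q3, q4, q7} → {q0, q2, q3, q4, q5, q6}.
Read 'b': {q0, q2, q3, q4, q5, q6} → {q0, q3, q4, q5, q8}.
Read 'b': {q0, q3, q4, q5, q8} → {q2, q3, q4, q5, q8}.
Read 'b': {q2, q3, q4, q5, q8} → {q2, q3, q4, q5}.
That set has 4 states.

4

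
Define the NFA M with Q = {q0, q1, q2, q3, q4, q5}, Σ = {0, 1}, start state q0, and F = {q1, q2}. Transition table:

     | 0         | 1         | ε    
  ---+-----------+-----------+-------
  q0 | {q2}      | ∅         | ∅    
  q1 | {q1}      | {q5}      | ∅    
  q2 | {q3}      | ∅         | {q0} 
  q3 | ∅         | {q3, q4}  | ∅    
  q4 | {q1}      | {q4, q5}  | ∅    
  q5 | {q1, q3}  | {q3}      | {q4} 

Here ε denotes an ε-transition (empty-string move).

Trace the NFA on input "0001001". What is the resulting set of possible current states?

{q4, q5}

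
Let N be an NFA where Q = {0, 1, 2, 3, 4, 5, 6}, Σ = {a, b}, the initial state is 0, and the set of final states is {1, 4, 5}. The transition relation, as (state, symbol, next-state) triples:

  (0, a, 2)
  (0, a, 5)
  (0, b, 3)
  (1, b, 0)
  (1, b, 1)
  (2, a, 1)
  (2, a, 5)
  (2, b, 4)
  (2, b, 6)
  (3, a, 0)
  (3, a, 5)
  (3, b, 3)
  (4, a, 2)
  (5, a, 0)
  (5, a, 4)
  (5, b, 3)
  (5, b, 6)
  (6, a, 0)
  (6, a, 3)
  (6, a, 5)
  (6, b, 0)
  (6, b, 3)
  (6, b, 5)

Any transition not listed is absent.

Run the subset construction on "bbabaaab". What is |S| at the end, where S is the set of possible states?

Start in {0}.
Read 'b': 0→{3}; now {3}.
Read 'b': 3→{3}; now {3}.
Read 'a': 3→{0, 5}; now {0, 5}.
Read 'b': 0→{3}, 5→{3, 6}; now {3, 6}.
Read 'a': 3→{0, 5}, 6→{0, 3, 5}; now {0, 3, 5}.
Read 'a': 0→{2, 5}, 3→{0, 5}, 5→{0, 4}; now {0, 2, 4, 5}.
Read 'a': 0→{2, 5}, 2→{1, 5}, 4→{2}, 5→{0, 4}; now {0, 1, 2, 4, 5}.
Read 'b': 0→{3}, 1→{0, 1}, 2→{4, 6}, 4→∅, 5→{3, 6}; now {0, 1, 3, 4, 6}.
That set has 5 states.

5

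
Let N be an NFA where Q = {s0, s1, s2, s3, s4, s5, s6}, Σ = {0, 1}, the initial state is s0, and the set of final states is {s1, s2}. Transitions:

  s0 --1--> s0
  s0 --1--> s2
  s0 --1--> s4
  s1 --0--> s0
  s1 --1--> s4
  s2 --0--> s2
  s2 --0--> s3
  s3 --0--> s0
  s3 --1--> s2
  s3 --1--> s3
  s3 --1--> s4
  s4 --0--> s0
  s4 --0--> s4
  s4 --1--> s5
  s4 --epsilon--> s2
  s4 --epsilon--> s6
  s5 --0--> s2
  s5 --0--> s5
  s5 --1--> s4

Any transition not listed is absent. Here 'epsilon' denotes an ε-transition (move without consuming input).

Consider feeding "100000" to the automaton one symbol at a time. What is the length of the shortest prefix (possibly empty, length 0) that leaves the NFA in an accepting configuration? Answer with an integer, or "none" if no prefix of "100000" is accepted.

Start in {s0}.
Read '1': {s0} → {s0, s2, s4, s6}.
None of the earlier sets intersect F, but {s0, s2, s4, s6} does.

1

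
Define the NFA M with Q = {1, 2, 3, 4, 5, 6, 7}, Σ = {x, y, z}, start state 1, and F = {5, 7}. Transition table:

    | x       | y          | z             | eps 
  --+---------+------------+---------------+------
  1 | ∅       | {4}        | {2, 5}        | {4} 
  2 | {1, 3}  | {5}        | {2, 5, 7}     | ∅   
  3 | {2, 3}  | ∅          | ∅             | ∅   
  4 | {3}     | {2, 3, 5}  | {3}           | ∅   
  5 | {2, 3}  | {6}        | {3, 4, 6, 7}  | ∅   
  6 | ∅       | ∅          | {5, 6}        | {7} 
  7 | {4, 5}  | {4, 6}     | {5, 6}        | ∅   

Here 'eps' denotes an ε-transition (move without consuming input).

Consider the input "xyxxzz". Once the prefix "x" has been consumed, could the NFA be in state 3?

Yes

Start: ε-closure({1}) = {1, 4}.
Read 'x': {1, 4} → {3}.
State 3 is in {3}.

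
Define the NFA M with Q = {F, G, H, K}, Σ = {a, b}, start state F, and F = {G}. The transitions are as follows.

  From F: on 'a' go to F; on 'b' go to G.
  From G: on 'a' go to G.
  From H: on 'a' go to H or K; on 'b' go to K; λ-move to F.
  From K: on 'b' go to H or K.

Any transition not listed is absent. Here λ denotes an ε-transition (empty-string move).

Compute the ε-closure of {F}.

Begin with {F}.
No ε-moves leave this set, so the closure equals the set itself.

{F}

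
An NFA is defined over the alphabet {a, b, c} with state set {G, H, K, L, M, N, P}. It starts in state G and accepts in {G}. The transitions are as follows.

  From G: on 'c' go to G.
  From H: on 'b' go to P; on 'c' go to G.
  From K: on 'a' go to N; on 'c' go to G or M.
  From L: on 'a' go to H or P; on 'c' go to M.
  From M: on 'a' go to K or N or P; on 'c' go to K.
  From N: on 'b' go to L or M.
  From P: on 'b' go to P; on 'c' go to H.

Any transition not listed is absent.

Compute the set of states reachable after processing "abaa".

Start in {G}.
Read 'a': G→∅; now ∅.
The set is empty and remains empty for the remaining 3 symbols.

∅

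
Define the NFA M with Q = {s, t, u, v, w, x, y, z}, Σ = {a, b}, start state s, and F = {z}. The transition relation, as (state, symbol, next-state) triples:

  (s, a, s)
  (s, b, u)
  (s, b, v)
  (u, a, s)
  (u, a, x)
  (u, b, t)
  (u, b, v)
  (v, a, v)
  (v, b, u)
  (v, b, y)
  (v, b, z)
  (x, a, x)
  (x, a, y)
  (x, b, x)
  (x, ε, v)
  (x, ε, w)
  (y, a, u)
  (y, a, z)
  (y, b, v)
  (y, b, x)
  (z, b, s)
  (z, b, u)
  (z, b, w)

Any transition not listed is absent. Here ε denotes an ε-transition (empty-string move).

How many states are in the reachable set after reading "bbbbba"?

7

Start in {s}.
Read 'b': s→{u, v}; now {u, v}.
Read 'b': u→{t, v}, v→{u, y, z}; now {t, u, v, y, z}.
Read 'b': t→∅, u→{t, v}, v→{u, y, z}, y→{v, x}, z→{s, u, w}; now {s, t, u, v, w, x, y, z}.
Read 'b': s→{u, v}, t→∅, u→{t, v}, v→{u, y, z}, w→∅, x→{x}, y→{v, x}, z→{s, u, w}; now {s, t, u, v, w, x, y, z}.
Read 'b': s→{u, v}, t→∅, u→{t, v}, v→{u, y, z}, w→∅, x→{x}, y→{v, x}, z→{s, u, w}; now {s, t, u, v, w, x, y, z}.
Read 'a': s→{s}, t→∅, u→{s, x}, v→{v}, w→∅, x→{x, y}, y→{u, z}, z→∅; union {s, u, v, x, y, z}; ε-closure = {s, u, v, w, x, y, z}.
That set has 7 states.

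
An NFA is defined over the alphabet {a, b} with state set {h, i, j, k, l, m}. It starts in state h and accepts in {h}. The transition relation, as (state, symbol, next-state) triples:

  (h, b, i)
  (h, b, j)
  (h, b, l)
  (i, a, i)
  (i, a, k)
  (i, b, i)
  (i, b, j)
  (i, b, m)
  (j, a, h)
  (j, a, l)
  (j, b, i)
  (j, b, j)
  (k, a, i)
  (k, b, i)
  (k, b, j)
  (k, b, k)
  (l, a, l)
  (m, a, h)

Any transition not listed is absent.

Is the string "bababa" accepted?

Start in {h}.
Read 'b': h→{i, j, l}; now {i, j, l}.
Read 'a': i→{i, k}, j→{h, l}, l→{l}; now {h, i, k, l}.
Read 'b': h→{i, j, l}, i→{i, j, m}, k→{i, j, k}, l→∅; now {i, j, k, l, m}.
Read 'a': i→{i, k}, j→{h, l}, k→{i}, l→{l}, m→{h}; now {h, i, k, l}.
Read 'b': h→{i, j, l}, i→{i, j, m}, k→{i, j, k}, l→∅; now {i, j, k, l, m}.
Read 'a': i→{i, k}, j→{h, l}, k→{i}, l→{l}, m→{h}; now {h, i, k, l}.
The final set {h, i, k, l} contains the accepting state h.

Yes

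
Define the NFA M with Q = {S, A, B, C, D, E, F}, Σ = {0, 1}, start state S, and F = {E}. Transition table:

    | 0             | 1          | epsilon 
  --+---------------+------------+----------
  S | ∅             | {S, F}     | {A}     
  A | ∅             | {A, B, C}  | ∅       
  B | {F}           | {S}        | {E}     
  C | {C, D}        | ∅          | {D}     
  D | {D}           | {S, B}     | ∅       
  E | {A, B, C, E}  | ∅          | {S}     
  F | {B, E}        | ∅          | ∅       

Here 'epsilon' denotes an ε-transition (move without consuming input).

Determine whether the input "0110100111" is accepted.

No

Start: ε-closure({S}) = {S, A}.
Read '0': {S, A} → ∅.
The set is empty and remains empty for the remaining 9 symbols.
The final set ∅ contains no accepting state.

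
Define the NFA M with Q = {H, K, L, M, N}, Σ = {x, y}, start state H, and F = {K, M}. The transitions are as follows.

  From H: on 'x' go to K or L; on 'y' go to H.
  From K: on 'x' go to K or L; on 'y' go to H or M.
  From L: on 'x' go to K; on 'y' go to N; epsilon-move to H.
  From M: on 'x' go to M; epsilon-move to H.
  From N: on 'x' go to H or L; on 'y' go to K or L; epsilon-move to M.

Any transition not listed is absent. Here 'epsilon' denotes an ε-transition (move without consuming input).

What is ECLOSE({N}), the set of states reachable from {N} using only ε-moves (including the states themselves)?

Begin with {N}.
ε-move N → M; add M.
ε-move M → H; add H.

{H, M, N}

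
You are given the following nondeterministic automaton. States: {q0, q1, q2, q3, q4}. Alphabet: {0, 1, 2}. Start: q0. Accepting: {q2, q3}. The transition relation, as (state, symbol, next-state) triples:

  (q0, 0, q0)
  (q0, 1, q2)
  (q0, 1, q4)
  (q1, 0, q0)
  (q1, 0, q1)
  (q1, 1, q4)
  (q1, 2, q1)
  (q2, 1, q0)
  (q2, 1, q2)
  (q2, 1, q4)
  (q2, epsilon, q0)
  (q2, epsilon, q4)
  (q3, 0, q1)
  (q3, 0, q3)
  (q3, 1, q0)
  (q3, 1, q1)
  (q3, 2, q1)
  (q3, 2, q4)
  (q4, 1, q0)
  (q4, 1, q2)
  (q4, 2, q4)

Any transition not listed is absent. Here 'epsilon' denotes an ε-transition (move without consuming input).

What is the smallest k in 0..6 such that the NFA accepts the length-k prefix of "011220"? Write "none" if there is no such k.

2

Start in {q0}.
Read '0': {q0} → {q0}.
Read '1': {q0} → {q0, q2, q4}.
None of the earlier sets intersect F, but {q0, q2, q4} does.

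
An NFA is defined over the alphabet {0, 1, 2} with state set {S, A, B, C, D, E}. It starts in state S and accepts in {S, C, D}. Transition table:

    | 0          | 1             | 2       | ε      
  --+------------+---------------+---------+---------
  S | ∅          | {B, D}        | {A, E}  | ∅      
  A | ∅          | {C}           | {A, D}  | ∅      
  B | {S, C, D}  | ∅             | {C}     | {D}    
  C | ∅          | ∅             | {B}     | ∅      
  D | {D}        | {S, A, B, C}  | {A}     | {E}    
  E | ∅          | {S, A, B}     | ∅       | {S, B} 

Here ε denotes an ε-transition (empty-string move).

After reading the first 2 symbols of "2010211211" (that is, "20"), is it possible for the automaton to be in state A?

No

Start in {S}.
Read '2': S→{A, E}; union {A, E}; ε-closure = {S, A, B, D, E}.
Read '0': S→∅, A→∅, B→{S, C, D}, D→{D}, E→∅; union {S, C, D}; ε-closure = {S, B, C, D, E}.
State A is not in {S, B, C, D, E}.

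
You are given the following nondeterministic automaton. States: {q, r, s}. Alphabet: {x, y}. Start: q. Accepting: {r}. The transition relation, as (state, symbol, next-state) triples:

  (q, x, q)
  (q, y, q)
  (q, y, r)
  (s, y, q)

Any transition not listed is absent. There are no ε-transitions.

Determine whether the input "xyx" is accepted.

Start in {q}.
Read 'x': q→{q}; now {q}.
Read 'y': q→{q, r}; now {q, r}.
Read 'x': q→{q}, r→∅; now {q}.
The final set {q} contains no accepting state.

No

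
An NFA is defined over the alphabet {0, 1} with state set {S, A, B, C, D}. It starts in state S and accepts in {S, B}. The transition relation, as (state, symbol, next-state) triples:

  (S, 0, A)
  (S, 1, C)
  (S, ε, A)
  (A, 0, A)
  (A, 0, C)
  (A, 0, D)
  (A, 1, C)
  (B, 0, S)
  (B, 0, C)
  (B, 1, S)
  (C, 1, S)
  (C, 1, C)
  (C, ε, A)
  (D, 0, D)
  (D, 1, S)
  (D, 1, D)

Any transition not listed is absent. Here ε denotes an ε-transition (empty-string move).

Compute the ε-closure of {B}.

{B}

Begin with {B}.
No ε-moves leave this set, so the closure equals the set itself.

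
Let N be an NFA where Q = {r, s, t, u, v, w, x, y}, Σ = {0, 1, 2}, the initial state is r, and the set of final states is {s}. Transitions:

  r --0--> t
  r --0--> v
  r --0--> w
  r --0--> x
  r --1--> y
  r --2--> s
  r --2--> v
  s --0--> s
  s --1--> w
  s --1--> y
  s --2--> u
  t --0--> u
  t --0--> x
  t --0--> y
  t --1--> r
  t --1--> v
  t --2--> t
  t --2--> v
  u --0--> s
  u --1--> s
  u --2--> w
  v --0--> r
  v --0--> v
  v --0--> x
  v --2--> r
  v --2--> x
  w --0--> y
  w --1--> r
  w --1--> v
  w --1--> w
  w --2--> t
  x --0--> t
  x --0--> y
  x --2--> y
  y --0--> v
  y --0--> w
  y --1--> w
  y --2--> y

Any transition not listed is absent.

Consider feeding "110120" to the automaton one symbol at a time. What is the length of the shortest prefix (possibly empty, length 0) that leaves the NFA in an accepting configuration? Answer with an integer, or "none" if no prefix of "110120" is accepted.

Start in {r}.
Read '1': {r} → {y}.
Read '1': {y} → {w}.
Read '0': {w} → {y}.
Read '1': {y} → {w}.
Read '2': {w} → {t}.
Read '0': {t} → {u, x, y}.
No reachable set along the way intersects F.

none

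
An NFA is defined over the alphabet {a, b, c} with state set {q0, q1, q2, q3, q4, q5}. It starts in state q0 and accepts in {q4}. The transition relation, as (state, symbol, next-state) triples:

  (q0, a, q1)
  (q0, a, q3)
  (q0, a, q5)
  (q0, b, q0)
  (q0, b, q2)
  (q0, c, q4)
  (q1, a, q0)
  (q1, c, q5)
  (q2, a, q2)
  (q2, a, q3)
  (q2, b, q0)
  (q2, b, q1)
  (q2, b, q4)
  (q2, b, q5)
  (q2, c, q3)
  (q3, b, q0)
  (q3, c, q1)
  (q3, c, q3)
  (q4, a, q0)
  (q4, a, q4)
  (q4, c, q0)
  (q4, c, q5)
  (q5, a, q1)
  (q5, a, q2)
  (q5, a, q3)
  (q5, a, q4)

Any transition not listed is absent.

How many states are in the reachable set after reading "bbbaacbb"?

5

Start in {q0}.
Read 'b': {q0} → {q0, q2}.
Read 'b': {q0, q2} → {q0, q1, q2, q4, q5}.
Read 'b': {q0, q1, q2, q4, q5} → {q0, q1, q2, q4, q5}.
Read 'a': {q0, q1, q2, q4, q5} → {q0, q1, q2, q3, q4, q5}.
Read 'a': {q0, q1, q2, q3, q4, q5} → {q0, q1, q2, q3, q4, q5}.
Read 'c': {q0, q1, q2, q3, q4, q5} → {q0, q1, q3, q4, q5}.
Read 'b': {q0, q1, q3, q4, q5} → {q0, q2}.
Read 'b': {q0, q2} → {q0, q1, q2, q4, q5}.
That set has 5 states.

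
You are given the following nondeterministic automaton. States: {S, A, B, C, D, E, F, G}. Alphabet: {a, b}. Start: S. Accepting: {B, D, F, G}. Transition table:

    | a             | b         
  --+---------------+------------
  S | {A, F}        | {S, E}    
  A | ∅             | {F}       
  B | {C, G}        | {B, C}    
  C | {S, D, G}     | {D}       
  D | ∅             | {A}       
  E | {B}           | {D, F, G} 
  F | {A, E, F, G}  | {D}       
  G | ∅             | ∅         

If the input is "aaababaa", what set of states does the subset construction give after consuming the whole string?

Start in {S}.
Read 'a': {S} → {A, F}.
Read 'a': {A, F} → {A, E, F, G}.
Read 'a': {A, E, F, G} → {A, B, E, F, G}.
Read 'b': {A, B, E, F, G} → {B, C, D, F, G}.
Read 'a': {B, C, D, F, G} → {S, A, C, D, E, F, G}.
Read 'b': {S, A, C, D, E, F, G} → {S, A, D, E, F, G}.
Read 'a': {S, A, D, E, F, G} → {A, B, E, F, G}.
Read 'a': {A, B, E, F, G} → {A, B, C, E, F, G}.

{A, B, C, E, F, G}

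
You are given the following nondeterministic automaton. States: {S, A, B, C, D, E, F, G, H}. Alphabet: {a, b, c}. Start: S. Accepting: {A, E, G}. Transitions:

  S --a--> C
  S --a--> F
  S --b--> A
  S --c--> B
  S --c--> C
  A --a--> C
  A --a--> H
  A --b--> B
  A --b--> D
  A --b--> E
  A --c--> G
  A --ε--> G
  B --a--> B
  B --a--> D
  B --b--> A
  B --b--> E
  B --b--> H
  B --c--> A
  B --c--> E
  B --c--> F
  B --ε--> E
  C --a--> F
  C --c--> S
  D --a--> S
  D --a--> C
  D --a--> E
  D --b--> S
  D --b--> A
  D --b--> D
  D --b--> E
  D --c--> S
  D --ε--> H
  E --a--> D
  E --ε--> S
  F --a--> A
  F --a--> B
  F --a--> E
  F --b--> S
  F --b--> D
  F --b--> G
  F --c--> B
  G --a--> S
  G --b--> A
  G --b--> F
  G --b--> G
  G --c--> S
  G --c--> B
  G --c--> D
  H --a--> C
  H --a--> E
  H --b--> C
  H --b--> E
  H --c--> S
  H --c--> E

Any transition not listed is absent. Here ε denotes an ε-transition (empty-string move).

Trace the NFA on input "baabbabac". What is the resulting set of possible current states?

Start in {S}.
Read 'b': {S} → {A, G}.
Read 'a': {A, G} → {S, C, H}.
Read 'a': {S, C, H} → {S, C, E, F}.
Read 'b': {S, C, E, F} → {S, A, D, G, H}.
Read 'b': {S, A, D, G, H} → {S, A, B, C, D, E, F, G, H}.
Read 'a': {S, A, B, C, D, E, F, G, H} → {S, A, B, C, D, E, F, G, H}.
Read 'b': {S, A, B, C, D, E, F, G, H} → {S, A, B, C, D, E, F, G, H}.
Read 'a': {S, A, B, C, D, E, F, G, H} → {S, A, B, C, D, E, F, G, H}.
Read 'c': {S, A, B, C, D, E, F, G, H} → {S, A, B, C, D, E, F, G, H}.

{S, A, B, C, D, E, F, G, H}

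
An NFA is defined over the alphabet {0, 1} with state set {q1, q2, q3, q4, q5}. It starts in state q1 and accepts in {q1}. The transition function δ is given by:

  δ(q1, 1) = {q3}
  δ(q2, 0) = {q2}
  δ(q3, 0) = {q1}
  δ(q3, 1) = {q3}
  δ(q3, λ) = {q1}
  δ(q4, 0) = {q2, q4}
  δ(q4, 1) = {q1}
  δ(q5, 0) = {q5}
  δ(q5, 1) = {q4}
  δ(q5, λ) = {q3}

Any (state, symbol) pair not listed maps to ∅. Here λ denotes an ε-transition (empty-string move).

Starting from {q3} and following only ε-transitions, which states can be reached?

{q1, q3}

Begin with {q3}.
ε-move q3 → q1; add q1.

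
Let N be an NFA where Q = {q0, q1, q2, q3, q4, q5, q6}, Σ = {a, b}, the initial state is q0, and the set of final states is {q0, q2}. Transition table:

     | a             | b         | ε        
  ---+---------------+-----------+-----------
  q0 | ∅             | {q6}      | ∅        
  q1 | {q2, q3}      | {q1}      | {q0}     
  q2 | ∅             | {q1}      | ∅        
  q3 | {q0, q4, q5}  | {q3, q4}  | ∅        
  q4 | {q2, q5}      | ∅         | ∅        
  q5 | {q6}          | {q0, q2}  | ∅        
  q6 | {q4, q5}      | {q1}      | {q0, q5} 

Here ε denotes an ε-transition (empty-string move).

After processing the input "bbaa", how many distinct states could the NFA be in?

5

Start in {q0}.
Read 'b': {q0} → {q0, q5, q6}.
Read 'b': {q0, q5, q6} → {q0, q1, q2, q5, q6}.
Read 'a': {q0, q1, q2, q5, q6} → {q0, q2, q3, q4, q5, q6}.
Read 'a': {q0, q2, q3, q4, q5, q6} → {q0, q2, q4, q5, q6}.
That set has 5 states.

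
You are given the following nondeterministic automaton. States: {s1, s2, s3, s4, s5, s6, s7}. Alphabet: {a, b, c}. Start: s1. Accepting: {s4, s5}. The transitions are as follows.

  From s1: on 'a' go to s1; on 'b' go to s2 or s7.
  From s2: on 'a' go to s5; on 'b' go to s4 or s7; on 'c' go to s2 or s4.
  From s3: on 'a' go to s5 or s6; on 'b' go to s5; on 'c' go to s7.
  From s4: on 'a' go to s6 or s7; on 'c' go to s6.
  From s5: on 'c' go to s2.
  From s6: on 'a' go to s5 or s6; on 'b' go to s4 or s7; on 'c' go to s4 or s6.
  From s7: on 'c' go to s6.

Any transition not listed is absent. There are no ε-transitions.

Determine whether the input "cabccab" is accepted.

Start in {s1}.
Read 'c': s1→∅; now ∅.
The set is empty and remains empty for the remaining 6 symbols.
The final set ∅ contains no accepting state.

No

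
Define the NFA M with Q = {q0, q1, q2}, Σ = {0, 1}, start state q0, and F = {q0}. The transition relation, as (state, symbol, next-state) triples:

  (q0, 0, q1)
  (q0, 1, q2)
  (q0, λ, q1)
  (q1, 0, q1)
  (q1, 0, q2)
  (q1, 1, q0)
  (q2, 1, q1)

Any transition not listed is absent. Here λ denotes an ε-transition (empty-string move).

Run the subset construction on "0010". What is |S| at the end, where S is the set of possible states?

Start: ε-closure({q0}) = {q0, q1}.
Read '0': q0→{q1}, q1→{q1, q2}; now {q1, q2}.
Read '0': q1→{q1, q2}, q2→∅; now {q1, q2}.
Read '1': q1→{q0}, q2→{q1}; now {q0, q1}.
Read '0': q0→{q1}, q1→{q1, q2}; now {q1, q2}.
That set has 2 states.

2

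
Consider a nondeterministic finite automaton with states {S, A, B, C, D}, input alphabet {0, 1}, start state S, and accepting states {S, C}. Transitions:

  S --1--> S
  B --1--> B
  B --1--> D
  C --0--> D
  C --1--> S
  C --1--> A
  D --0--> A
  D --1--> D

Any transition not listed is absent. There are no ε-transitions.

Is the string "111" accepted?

Yes

Start in {S}.
Read '1': {S} → {S}.
Read '1': {S} → {S}.
Read '1': {S} → {S}.
The final set {S} contains the accepting state S.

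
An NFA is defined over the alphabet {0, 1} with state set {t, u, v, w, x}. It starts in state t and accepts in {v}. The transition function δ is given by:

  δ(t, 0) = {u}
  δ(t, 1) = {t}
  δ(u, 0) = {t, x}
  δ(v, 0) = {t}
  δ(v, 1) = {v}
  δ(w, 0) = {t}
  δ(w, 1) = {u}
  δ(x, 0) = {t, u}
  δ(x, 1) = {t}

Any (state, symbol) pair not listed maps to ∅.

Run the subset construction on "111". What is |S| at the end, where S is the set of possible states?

Start in {t}.
Read '1': {t} → {t}.
Read '1': {t} → {t}.
Read '1': {t} → {t}.
That set has 1 state.

1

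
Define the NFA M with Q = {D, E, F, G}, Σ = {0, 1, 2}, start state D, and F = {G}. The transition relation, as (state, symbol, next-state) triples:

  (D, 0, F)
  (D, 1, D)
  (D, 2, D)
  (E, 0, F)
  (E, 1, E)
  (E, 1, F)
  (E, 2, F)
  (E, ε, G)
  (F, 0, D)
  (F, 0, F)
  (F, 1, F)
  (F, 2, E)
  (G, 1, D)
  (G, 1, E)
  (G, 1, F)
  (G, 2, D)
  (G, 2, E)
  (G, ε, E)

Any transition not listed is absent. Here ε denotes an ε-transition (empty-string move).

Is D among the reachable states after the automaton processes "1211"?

Start in {D}.
Read '1': D→{D}; now {D}.
Read '2': D→{D}; now {D}.
Read '1': D→{D}; now {D}.
Read '1': D→{D}; now {D}.
State D is in {D}.

Yes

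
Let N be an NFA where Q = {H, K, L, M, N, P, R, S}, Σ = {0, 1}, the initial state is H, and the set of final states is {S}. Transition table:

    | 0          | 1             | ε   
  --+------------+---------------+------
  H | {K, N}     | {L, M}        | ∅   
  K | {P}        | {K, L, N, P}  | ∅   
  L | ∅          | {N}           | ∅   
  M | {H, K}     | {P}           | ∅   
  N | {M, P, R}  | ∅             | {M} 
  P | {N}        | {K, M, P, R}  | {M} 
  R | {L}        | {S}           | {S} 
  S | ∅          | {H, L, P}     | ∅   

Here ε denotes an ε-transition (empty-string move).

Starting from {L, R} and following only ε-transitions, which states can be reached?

Begin with {L, R}.
ε-move R → S; add S.

{L, R, S}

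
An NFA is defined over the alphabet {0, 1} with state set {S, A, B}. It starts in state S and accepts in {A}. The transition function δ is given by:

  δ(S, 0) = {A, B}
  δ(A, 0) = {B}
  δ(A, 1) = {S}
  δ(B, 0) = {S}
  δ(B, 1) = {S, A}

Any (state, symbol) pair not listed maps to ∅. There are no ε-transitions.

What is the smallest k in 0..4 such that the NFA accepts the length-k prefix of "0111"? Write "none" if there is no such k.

1

Start in {S}.
Read '0': S→{A, B}; now {A, B}.
None of the earlier sets intersect F, but {A, B} does.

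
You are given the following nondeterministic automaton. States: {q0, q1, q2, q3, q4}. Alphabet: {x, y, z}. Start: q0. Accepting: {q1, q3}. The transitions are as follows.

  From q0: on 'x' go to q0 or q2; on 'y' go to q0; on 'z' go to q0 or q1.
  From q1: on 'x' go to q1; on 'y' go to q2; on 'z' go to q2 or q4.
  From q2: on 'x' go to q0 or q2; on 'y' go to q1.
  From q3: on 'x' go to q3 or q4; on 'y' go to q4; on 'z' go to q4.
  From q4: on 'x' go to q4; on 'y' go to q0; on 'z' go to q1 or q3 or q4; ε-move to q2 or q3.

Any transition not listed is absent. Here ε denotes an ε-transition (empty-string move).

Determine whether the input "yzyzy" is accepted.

No

Start in {q0}.
Read 'y': q0→{q0}; now {q0}.
Read 'z': q0→{q0, q1}; now {q0, q1}.
Read 'y': q0→{q0}, q1→{q2}; now {q0, q2}.
Read 'z': q0→{q0, q1}, q2→∅; now {q0, q1}.
Read 'y': q0→{q0}, q1→{q2}; now {q0, q2}.
The final set {q0, q2} contains no accepting state.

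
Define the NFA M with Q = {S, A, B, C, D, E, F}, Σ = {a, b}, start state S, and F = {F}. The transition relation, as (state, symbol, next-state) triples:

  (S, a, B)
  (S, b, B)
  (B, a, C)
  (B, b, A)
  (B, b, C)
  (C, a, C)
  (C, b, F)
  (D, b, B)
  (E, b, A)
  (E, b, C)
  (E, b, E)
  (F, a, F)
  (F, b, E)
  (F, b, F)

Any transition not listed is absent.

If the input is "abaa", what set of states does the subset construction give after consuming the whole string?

{C}

Start in {S}.
Read 'a': S→{B}; now {B}.
Read 'b': B→{A, C}; now {A, C}.
Read 'a': A→∅, C→{C}; now {C}.
Read 'a': C→{C}; now {C}.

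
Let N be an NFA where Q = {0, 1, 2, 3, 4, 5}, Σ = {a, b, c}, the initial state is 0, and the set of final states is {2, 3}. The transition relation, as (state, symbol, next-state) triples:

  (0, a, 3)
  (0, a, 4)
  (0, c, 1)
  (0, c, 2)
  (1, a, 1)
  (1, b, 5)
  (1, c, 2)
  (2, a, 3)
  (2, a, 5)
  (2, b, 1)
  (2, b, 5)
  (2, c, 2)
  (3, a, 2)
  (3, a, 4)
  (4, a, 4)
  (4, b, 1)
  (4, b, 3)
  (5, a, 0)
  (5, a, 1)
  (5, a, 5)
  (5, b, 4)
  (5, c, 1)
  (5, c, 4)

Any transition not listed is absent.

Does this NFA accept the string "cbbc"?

Start in {0}.
Read 'c': 0→{1, 2}; now {1, 2}.
Read 'b': 1→{5}, 2→{1, 5}; now {1, 5}.
Read 'b': 1→{5}, 5→{4}; now {4, 5}.
Read 'c': 4→∅, 5→{1, 4}; now {1, 4}.
The final set {1, 4} contains no accepting state.

No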